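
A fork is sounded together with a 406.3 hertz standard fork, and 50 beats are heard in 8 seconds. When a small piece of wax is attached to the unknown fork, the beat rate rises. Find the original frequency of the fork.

Beat frequency = 50/8 = 6.25 Hz.
|f − 406.3| = 6.25, so the fork was at either 400.05 Hz or 412.55 Hz.
Loading a fork with wax lowers its frequency; the adjustment lowers the fork's frequency.
The beat rate rose, so the adjustment moved the fork further from 406.3 Hz — it was already below the reference.

400.05 Hz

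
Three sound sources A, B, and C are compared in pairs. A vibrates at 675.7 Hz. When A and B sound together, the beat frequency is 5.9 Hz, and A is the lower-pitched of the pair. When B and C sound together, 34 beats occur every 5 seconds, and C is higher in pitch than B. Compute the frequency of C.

B is above A, so f_B = 675.7 + 5.9 = 681.6 Hz.
B–C: Beat frequency = 34/5 = 6.8 Hz.
C is above B, so f_C = 681.6 + 6.8 = 688.4 Hz.

688.4 Hz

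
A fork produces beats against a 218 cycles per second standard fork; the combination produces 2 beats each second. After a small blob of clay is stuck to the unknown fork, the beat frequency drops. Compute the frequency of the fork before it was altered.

220 Hz

|f − 218| = 2, so the fork was at either 216 Hz or 220 Hz.
Adding mass to a fork lowers its frequency; the adjustment lowers the fork's frequency.
The beat rate fell, so the adjustment moved the fork toward 218 Hz — it must have started above the reference.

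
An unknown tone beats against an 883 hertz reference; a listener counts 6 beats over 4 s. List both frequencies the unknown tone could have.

Beat frequency = 6/4 = 1.5 Hz.
|f − 883| = 1.5, so f = 883 ± 1.5.

881.5 Hz or 884.5 Hz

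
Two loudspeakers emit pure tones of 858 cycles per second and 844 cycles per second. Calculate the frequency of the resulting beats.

14 Hz

f_beat = |f₁ − f₂|.
|858 − 844| = 14 Hz.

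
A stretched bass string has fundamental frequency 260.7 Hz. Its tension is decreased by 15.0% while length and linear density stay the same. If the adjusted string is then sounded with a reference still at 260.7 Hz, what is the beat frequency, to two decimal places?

20.35 Hz

For a string, f ∝ √T, so the new frequency is 260.7·√0.850 = 240.3535 Hz.
f_beat = |240.3535 − 260.7| = 20.35 Hz.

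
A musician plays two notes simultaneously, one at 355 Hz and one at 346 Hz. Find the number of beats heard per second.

9 Hz

f_beat = |f₁ − f₂|.
|355 − 346| = 9 Hz.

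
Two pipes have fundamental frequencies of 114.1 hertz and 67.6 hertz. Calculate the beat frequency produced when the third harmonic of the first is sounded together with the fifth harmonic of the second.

Third harmonic of the first: 3·114.1 = 342.3 Hz.
Fifth harmonic of the second: 5·67.6 = 338.0 Hz.
f_beat = |342.3 − 338.0| = 4.3 Hz.

4.3 Hz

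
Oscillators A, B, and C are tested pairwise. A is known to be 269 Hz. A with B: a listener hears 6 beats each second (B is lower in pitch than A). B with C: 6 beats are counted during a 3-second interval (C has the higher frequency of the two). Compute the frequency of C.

265 Hz

B is below A, so f_B = 269 − 6 = 263 Hz.
B–C: Beat frequency = 6/3 = 2 Hz.
C is above B, so f_C = 263 + 2 = 265 Hz.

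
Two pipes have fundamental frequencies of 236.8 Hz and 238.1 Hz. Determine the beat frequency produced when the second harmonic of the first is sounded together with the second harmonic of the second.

2.6 Hz

Second harmonic of the first: 2·236.8 = 473.6 Hz.
Second harmonic of the second: 2·238.1 = 476.2 Hz.
f_beat = |473.6 − 476.2| = 2.6 Hz.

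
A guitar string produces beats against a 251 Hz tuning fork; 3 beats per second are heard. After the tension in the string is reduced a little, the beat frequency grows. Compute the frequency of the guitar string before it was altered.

|f − 251| = 3, so the guitar string was at either 248 Hz or 254 Hz.
Lower tension means lower frequency; the adjustment lowers the guitar string's frequency.
The beat rate rose, so the adjustment moved the guitar string further from 251 Hz — it was already below the reference.

248 Hz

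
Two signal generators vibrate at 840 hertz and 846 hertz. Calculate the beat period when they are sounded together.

0.167 s

f_beat = |840 − 846| = 6 Hz.
Beat period T = 1 / f_beat = 1 / 6 s.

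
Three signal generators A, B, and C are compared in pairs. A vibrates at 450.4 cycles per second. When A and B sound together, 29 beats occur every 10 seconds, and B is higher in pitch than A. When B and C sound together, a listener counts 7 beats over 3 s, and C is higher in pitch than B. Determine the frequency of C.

455.6333 Hz

A–B: Beat frequency = 29/10 = 2.9 Hz.
B is above A, so f_B = 450.4 + 2.9 = 453.3 Hz.
B–C: Beat frequency = 7/3 = 2.3333 Hz.
C is above B, so f_C = 453.3 + 2.3333 = 455.6333 Hz.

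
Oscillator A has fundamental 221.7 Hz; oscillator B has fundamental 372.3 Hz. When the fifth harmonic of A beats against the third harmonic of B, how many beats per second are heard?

Fifth harmonic of the first: 5·221.7 = 1108.5 Hz.
Third harmonic of the second: 3·372.3 = 1116.9 Hz.
f_beat = |1108.5 − 1116.9| = 8.4 Hz.

8.4 Hz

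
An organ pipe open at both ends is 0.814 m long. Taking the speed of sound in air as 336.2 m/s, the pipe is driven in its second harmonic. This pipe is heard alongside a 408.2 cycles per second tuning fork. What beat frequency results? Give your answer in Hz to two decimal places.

4.82 Hz

Open pipe: f_n = n·v/(2L) = 2·336.2/(2·0.814) = 413.0221 Hz.
f_beat = |413.0221 − 408.2| = 4.82 Hz.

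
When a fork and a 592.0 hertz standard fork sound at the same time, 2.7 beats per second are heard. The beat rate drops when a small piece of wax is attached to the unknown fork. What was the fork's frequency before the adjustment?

|f − 592.0| = 2.7, so the fork was at either 589.3 Hz or 594.7 Hz.
Loading a fork with wax lowers its frequency; the adjustment lowers the fork's frequency.
The beat rate fell, so the adjustment moved the fork toward 592.0 Hz — it must have started above the reference.

594.7 Hz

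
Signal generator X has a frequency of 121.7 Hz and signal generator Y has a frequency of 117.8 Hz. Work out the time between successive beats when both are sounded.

0.256 s

f_beat = |121.7 − 117.8| = 3.9 Hz.
Beat period T = 1 / f_beat = 1 / 3.9 s.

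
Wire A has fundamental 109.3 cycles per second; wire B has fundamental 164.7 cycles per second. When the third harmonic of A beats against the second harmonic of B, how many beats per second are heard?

Third harmonic of the first: 3·109.3 = 327.9 Hz.
Second harmonic of the second: 2·164.7 = 329.4 Hz.
f_beat = |327.9 − 329.4| = 1.5 Hz.

1.5 Hz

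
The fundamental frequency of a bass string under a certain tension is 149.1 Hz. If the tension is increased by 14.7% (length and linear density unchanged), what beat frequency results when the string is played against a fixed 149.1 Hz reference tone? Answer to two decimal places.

10.58 Hz

For a string, f ∝ √T, so the new frequency is 149.1·√1.147 = 159.6832 Hz.
f_beat = |159.6832 − 149.1| = 10.58 Hz.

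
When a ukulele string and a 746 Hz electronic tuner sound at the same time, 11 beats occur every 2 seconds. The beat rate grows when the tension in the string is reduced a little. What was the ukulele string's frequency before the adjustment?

740.5 Hz

Beat frequency = 11/2 = 5.5 Hz.
|f − 746| = 5.5, so the ukulele string was at either 740.5 Hz or 751.5 Hz.
Lower tension means lower frequency; the adjustment lowers the ukulele string's frequency.
The beat rate rose, so the adjustment moved the ukulele string further from 746 Hz — it was already below the reference.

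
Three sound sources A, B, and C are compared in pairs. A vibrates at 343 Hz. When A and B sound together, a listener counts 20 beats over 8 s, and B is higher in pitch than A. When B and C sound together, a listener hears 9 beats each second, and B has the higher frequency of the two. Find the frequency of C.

A–B: Beat frequency = 20/8 = 2.5 Hz.
B is above A, so f_B = 343 + 2.5 = 345.5 Hz.
C is below B, so f_C = 345.5 − 9 = 336.5 Hz.

336.5 Hz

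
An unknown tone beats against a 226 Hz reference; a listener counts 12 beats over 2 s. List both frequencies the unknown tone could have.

Beat frequency = 12/2 = 6 Hz.
|f − 226| = 6, so f = 226 ± 6.

220 Hz or 232 Hz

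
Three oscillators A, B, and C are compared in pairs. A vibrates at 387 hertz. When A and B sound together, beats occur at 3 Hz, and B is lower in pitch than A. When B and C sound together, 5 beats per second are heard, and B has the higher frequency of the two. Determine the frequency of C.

B is below A, so f_B = 387 − 3 = 384 Hz.
C is below B, so f_C = 384 − 5 = 379 Hz.

379 Hz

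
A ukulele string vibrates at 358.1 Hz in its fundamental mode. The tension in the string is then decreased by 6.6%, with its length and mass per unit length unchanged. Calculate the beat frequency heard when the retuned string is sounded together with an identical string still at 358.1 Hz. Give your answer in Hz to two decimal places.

12.02 Hz

For a string, f ∝ √T, so the new frequency is 358.1·√0.934 = 346.0810 Hz.
f_beat = |346.0810 − 358.1| = 12.02 Hz.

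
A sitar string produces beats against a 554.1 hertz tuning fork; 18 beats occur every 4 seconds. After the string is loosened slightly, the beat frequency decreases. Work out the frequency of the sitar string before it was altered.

558.6 Hz

Beat frequency = 18/4 = 4.5 Hz.
|f − 554.1| = 4.5, so the sitar string was at either 549.6 Hz or 558.6 Hz.
Reducing tension lowers a string's frequency; the adjustment lowers the sitar string's frequency.
The beat rate fell, so the adjustment moved the sitar string toward 554.1 Hz — it must have started above the reference.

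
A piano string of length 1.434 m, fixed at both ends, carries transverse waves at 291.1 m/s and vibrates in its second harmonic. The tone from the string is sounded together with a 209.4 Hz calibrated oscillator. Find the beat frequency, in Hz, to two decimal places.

For a string fixed at both ends, f_n = n·v/(2L) = 2·291.1/(2·1.434) = 202.9986 Hz.
f_beat = |202.9986 − 209.4| = 6.40 Hz.

6.40 Hz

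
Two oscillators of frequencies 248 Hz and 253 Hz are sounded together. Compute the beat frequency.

5 Hz

The beat frequency equals the magnitude of the frequency difference.
|248 − 253| = 5 Hz.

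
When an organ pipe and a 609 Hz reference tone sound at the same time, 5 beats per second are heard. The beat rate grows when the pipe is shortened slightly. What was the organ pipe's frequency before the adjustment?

614 Hz

|f − 609| = 5, so the organ pipe was at either 604 Hz or 614 Hz.
A shorter pipe has a higher fundamental; the adjustment raises the organ pipe's frequency.
The beat rate rose, so the adjustment moved the organ pipe further from 609 Hz — it was already above the reference.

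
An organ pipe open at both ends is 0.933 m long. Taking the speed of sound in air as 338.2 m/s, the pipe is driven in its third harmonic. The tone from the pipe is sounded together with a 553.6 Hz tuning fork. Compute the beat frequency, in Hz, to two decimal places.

9.87 Hz

Open pipe: f_n = n·v/(2L) = 3·338.2/(2·0.933) = 543.7299 Hz.
f_beat = |543.7299 − 553.6| = 9.87 Hz.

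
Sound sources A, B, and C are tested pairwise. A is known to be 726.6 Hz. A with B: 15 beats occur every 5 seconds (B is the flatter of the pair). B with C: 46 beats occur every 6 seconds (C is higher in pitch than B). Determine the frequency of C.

731.2667 Hz

A–B: Beat frequency = 15/5 = 3 Hz.
B is below A, so f_B = 726.6 − 3 = 723.6 Hz.
B–C: Beat frequency = 46/6 = 7.6667 Hz.
C is above B, so f_C = 723.6 + 7.6667 = 731.2667 Hz.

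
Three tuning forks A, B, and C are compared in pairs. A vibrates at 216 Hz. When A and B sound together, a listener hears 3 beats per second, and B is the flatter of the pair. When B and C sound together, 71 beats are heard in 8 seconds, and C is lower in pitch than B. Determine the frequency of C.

204.125 Hz

B is below A, so f_B = 216 − 3 = 213 Hz.
B–C: Beat frequency = 71/8 = 8.875 Hz.
C is below B, so f_C = 213 − 8.875 = 204.125 Hz.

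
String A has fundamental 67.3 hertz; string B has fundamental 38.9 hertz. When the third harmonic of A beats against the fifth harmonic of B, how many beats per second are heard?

7.4 Hz

Third harmonic of the first: 3·67.3 = 201.9 Hz.
Fifth harmonic of the second: 5·38.9 = 194.5 Hz.
f_beat = |201.9 − 194.5| = 7.4 Hz.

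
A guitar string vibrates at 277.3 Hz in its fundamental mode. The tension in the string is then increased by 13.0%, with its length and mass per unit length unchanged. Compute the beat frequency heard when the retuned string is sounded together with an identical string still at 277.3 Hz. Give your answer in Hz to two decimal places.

For a string, f ∝ √T, so the new frequency is 277.3·√1.130 = 294.7739 Hz.
f_beat = |294.7739 − 277.3| = 17.47 Hz.

17.47 Hz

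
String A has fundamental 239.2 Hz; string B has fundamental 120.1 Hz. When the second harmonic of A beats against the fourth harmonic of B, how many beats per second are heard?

2.0 Hz

Second harmonic of the first: 2·239.2 = 478.4 Hz.
Fourth harmonic of the second: 4·120.1 = 480.4 Hz.
f_beat = |478.4 − 480.4| = 2.0 Hz.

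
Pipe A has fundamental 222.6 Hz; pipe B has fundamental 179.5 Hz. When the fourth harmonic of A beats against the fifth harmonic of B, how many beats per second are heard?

7.1 Hz

Fourth harmonic of the first: 4·222.6 = 890.4 Hz.
Fifth harmonic of the second: 5·179.5 = 897.5 Hz.
f_beat = |890.4 − 897.5| = 7.1 Hz.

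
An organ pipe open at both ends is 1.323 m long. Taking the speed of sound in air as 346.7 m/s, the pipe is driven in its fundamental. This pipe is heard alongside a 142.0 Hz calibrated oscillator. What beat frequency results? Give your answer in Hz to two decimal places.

Open pipe: f_n = n·v/(2L) = 1·346.7/(2·1.323) = 131.0280 Hz.
f_beat = |131.0280 − 142.0| = 10.97 Hz.

10.97 Hz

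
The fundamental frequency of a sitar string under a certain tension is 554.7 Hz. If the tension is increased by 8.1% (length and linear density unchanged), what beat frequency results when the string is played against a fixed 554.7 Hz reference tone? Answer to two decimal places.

For a string, f ∝ √T, so the new frequency is 554.7·√1.081 = 576.7280 Hz.
f_beat = |576.7280 − 554.7| = 22.03 Hz.

22.03 Hz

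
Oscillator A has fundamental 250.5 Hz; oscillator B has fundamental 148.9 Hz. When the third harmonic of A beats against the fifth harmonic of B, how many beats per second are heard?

7.0 Hz

Third harmonic of the first: 3·250.5 = 751.5 Hz.
Fifth harmonic of the second: 5·148.9 = 744.5 Hz.
f_beat = |751.5 − 744.5| = 7.0 Hz.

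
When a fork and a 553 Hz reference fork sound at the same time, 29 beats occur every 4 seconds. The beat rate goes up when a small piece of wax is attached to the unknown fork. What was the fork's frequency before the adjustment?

545.75 Hz

Beat frequency = 29/4 = 7.25 Hz.
|f − 553| = 7.25, so the fork was at either 545.75 Hz or 560.25 Hz.
Loading a fork with wax lowers its frequency; the adjustment lowers the fork's frequency.
The beat rate rose, so the adjustment moved the fork further from 553 Hz — it was already below the reference.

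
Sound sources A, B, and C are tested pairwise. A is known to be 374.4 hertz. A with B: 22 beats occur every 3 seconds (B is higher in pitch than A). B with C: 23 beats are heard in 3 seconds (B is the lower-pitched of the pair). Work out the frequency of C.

389.4 Hz

A–B: Beat frequency = 22/3 = 7.3333 Hz.
B is above A, so f_B = 374.4 + 7.3333 = 381.7333 Hz.
B–C: Beat frequency = 23/3 = 7.6667 Hz.
C is above B, so f_C = 381.7333 + 7.6667 = 389.4 Hz.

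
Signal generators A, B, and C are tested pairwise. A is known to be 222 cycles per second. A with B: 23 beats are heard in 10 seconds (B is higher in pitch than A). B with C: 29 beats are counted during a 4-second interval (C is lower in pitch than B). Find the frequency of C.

217.05 Hz

A–B: Beat frequency = 23/10 = 2.3 Hz.
B is above A, so f_B = 222 + 2.3 = 224.3 Hz.
B–C: Beat frequency = 29/4 = 7.25 Hz.
C is below B, so f_C = 224.3 − 7.25 = 217.05 Hz.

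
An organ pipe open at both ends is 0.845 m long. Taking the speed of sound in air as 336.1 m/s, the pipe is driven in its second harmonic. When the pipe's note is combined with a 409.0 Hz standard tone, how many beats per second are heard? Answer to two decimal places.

Open pipe: f_n = n·v/(2L) = 2·336.1/(2·0.845) = 397.7515 Hz.
f_beat = |397.7515 − 409.0| = 11.25 Hz.

11.25 Hz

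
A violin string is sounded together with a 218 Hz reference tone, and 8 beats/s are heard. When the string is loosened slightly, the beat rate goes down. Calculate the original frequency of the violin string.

|f − 218| = 8, so the violin string was at either 210 Hz or 226 Hz.
Reducing tension lowers a string's frequency; the adjustment lowers the violin string's frequency.
The beat rate fell, so the adjustment moved the violin string toward 218 Hz — it must have started above the reference.

226 Hz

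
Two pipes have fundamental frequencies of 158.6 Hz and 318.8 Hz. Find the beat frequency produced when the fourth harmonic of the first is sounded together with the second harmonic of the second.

Fourth harmonic of the first: 4·158.6 = 634.4 Hz.
Second harmonic of the second: 2·318.8 = 637.6 Hz.
f_beat = |634.4 − 637.6| = 3.2 Hz.

3.2 Hz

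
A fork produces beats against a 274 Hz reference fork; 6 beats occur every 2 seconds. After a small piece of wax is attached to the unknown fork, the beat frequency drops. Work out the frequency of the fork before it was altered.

Beat frequency = 6/2 = 3 Hz.
|f − 274| = 3, so the fork was at either 271 Hz or 277 Hz.
Loading a fork with wax lowers its frequency; the adjustment lowers the fork's frequency.
The beat rate fell, so the adjustment moved the fork toward 274 Hz — it must have started above the reference.

277 Hz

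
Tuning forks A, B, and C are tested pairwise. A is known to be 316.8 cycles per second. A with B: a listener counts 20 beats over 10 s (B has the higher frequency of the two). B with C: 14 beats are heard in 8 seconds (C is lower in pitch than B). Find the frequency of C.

A–B: Beat frequency = 20/10 = 2 Hz.
B is above A, so f_B = 316.8 + 2 = 318.8 Hz.
B–C: Beat frequency = 14/8 = 1.75 Hz.
C is below B, so f_C = 318.8 − 1.75 = 317.05 Hz.

317.05 Hz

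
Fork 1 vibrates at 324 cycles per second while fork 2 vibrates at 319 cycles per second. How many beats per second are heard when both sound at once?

Beats arise from superposition of two nearby frequencies; the beat rate is |f₁ − f₂|.
|324 − 319| = 5 Hz.

5 Hz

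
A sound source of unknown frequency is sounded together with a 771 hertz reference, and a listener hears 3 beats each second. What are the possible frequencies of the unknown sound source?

|f − 771| = 3, so f = 771 ± 3.

768 Hz or 774 Hz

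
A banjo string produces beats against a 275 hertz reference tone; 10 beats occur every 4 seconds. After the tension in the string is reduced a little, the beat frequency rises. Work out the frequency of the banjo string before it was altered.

Beat frequency = 10/4 = 2.5 Hz.
|f − 275| = 2.5, so the banjo string was at either 272.5 Hz or 277.5 Hz.
Lower tension means lower frequency; the adjustment lowers the banjo string's frequency.
The beat rate rose, so the adjustment moved the banjo string further from 275 Hz — it was already below the reference.

272.5 Hz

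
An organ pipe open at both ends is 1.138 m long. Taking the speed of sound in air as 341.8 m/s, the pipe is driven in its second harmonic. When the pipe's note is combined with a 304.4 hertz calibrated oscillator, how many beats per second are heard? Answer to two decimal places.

Open pipe: f_n = n·v/(2L) = 2·341.8/(2·1.138) = 300.3515 Hz.
f_beat = |300.3515 − 304.4| = 4.05 Hz.

4.05 Hz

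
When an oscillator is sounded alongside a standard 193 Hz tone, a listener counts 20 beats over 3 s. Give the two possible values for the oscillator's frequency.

186.3333 Hz or 199.6667 Hz

Beat frequency = 20/3 = 6.6667 Hz.
|f − 193| = 6.6667, so f = 193 ± 6.6667.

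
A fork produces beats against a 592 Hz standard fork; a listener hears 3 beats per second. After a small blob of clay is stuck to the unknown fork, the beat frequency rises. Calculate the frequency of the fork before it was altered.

|f − 592| = 3, so the fork was at either 589 Hz or 595 Hz.
Adding mass to a fork lowers its frequency; the adjustment lowers the fork's frequency.
The beat rate rose, so the adjustment moved the fork further from 592 Hz — it was already below the reference.

589 Hz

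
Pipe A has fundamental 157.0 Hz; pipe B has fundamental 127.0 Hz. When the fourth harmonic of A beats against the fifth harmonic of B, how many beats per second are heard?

Fourth harmonic of the first: 4·157.0 = 628.0 Hz.
Fifth harmonic of the second: 5·127.0 = 635.0 Hz.
f_beat = |628.0 − 635.0| = 7.0 Hz.

7.0 Hz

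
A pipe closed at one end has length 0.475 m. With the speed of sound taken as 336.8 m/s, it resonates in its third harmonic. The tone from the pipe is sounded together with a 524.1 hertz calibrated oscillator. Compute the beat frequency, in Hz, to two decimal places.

7.69 Hz

Closed pipe (odd harmonics): f_n = n·v/(4L) = 3·336.8/(4·0.475) = 531.7895 Hz.
f_beat = |531.7895 − 524.1| = 7.69 Hz.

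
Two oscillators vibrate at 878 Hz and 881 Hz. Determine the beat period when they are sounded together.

f_beat = |878 − 881| = 3 Hz.
Beat period T = 1 / f_beat = 1 / 3 s.

0.333 s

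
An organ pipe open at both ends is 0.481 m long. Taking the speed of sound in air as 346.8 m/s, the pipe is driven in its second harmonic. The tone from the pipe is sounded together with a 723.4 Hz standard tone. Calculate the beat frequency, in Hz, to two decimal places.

Open pipe: f_n = n·v/(2L) = 2·346.8/(2·0.481) = 720.9979 Hz.
f_beat = |720.9979 − 723.4| = 2.40 Hz.

2.40 Hz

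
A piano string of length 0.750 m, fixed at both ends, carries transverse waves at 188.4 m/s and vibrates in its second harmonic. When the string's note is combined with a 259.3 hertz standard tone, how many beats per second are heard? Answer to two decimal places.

8.10 Hz

For a string fixed at both ends, f_n = n·v/(2L) = 2·188.4/(2·0.750) = 251.2000 Hz.
f_beat = |251.2000 − 259.3| = 8.10 Hz.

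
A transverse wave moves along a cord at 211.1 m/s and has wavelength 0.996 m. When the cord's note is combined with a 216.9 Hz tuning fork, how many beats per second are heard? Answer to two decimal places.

4.95 Hz

Source frequency f = v/λ = 211.1/0.996 = 211.9478 Hz.
f_beat = |211.9478 − 216.9| = 4.95 Hz.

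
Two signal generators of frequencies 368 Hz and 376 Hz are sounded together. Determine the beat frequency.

The beat frequency equals the magnitude of the frequency difference.
|368 − 376| = 8 Hz.

8 Hz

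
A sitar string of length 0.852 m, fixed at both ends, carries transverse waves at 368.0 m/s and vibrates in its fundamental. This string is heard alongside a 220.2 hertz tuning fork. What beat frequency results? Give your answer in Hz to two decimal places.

For a string fixed at both ends, f_n = n·v/(2L) = 1·368.0/(2·0.852) = 215.9624 Hz.
f_beat = |215.9624 − 220.2| = 4.24 Hz.

4.24 Hz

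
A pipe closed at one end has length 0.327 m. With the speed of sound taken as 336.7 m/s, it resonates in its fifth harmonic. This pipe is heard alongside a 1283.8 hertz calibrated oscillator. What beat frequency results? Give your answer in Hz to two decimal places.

3.28 Hz

Closed pipe (odd harmonics): f_n = n·v/(4L) = 5·336.7/(4·0.327) = 1287.0795 Hz.
f_beat = |1287.0795 − 1283.8| = 3.28 Hz.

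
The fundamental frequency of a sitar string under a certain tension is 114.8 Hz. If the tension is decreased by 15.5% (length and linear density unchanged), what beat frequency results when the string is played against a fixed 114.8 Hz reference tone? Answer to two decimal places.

For a string, f ∝ √T, so the new frequency is 114.8·√0.845 = 105.5286 Hz.
f_beat = |105.5286 − 114.8| = 9.27 Hz.

9.27 Hz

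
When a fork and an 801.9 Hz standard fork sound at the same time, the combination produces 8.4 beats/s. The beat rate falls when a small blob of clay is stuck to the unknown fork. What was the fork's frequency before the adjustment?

810.3 Hz

|f − 801.9| = 8.4, so the fork was at either 793.5 Hz or 810.3 Hz.
Adding mass to a fork lowers its frequency; the adjustment lowers the fork's frequency.
The beat rate fell, so the adjustment moved the fork toward 801.9 Hz — it must have started above the reference.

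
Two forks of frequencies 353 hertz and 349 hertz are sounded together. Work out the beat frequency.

4 Hz

f_beat = |f₁ − f₂|.
|353 − 349| = 4 Hz.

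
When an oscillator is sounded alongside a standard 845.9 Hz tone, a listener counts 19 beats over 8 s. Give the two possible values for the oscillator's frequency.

843.525 Hz or 848.275 Hz

Beat frequency = 19/8 = 2.375 Hz.
|f − 845.9| = 2.375, so f = 845.9 ± 2.375.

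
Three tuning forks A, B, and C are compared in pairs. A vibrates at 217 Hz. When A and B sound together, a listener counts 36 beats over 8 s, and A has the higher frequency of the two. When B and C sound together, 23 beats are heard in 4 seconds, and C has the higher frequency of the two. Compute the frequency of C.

218.25 Hz

A–B: Beat frequency = 36/8 = 4.5 Hz.
B is below A, so f_B = 217 − 4.5 = 212.5 Hz.
B–C: Beat frequency = 23/4 = 5.75 Hz.
C is above B, so f_C = 212.5 + 5.75 = 218.25 Hz.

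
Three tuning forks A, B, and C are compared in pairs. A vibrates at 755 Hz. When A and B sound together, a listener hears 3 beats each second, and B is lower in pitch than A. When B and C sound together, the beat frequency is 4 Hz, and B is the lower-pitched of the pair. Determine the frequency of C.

B is below A, so f_B = 755 − 3 = 752 Hz.
C is above B, so f_C = 752 + 4 = 756 Hz.

756 Hz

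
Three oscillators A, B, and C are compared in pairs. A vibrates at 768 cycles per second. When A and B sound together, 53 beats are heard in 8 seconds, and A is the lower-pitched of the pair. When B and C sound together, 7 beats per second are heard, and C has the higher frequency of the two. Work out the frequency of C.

781.625 Hz

A–B: Beat frequency = 53/8 = 6.625 Hz.
B is above A, so f_B = 768 + 6.625 = 774.625 Hz.
C is above B, so f_C = 774.625 + 7 = 781.625 Hz.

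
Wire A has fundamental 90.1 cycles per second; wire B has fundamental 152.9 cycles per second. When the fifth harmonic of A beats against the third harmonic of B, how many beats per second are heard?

8.2 Hz

Fifth harmonic of the first: 5·90.1 = 450.5 Hz.
Third harmonic of the second: 3·152.9 = 458.7 Hz.
f_beat = |450.5 − 458.7| = 8.2 Hz.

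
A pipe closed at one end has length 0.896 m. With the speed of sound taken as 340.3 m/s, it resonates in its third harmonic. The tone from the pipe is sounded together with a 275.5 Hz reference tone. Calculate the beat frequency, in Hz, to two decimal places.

9.35 Hz

Closed pipe (odd harmonics): f_n = n·v/(4L) = 3·340.3/(4·0.896) = 284.8493 Hz.
f_beat = |284.8493 − 275.5| = 9.35 Hz.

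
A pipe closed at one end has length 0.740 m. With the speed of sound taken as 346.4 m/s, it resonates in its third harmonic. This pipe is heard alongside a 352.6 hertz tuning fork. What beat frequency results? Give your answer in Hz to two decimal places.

Closed pipe (odd harmonics): f_n = n·v/(4L) = 3·346.4/(4·0.740) = 351.0811 Hz.
f_beat = |351.0811 − 352.6| = 1.52 Hz.

1.52 Hz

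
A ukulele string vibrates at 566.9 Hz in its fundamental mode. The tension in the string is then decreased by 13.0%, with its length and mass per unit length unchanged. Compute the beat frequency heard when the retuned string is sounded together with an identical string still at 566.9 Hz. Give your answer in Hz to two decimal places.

For a string, f ∝ √T, so the new frequency is 566.9·√0.870 = 528.7691 Hz.
f_beat = |528.7691 − 566.9| = 38.13 Hz.

38.13 Hz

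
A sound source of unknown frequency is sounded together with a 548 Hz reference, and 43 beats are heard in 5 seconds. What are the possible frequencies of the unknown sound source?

Beat frequency = 43/5 = 8.6 Hz.
|f − 548| = 8.6, so f = 548 ± 8.6.

539.4 Hz or 556.6 Hz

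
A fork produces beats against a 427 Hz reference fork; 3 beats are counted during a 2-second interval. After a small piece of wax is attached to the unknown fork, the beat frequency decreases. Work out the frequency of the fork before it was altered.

Beat frequency = 3/2 = 1.5 Hz.
|f − 427| = 1.5, so the fork was at either 425.5 Hz or 428.5 Hz.
Loading a fork with wax lowers its frequency; the adjustment lowers the fork's frequency.
The beat rate fell, so the adjustment moved the fork toward 427 Hz — it must have started above the reference.

428.5 Hz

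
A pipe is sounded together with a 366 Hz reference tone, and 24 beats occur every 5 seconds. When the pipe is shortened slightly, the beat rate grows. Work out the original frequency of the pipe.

Beat frequency = 24/5 = 4.8 Hz.
|f − 366| = 4.8, so the pipe was at either 361.2 Hz or 370.8 Hz.
A shorter pipe has a higher fundamental; the adjustment raises the pipe's frequency.
The beat rate rose, so the adjustment moved the pipe further from 366 Hz — it was already above the reference.

370.8 Hz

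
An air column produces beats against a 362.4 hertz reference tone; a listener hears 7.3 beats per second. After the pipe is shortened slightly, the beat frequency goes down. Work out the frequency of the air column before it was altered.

355.1 Hz

|f − 362.4| = 7.3, so the air column was at either 355.1 Hz or 369.7 Hz.
A shorter pipe has a higher fundamental; the adjustment raises the air column's frequency.
The beat rate fell, so the adjustment moved the air column toward 362.4 Hz — it must have started below the reference.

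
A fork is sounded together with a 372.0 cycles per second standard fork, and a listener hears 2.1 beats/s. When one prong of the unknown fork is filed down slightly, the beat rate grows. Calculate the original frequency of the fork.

374.1 Hz

|f − 372.0| = 2.1, so the fork was at either 369.9 Hz or 374.1 Hz.
Filing a prong removes mass and raises the fork's frequency; the adjustment raises the fork's frequency.
The beat rate rose, so the adjustment moved the fork further from 372.0 Hz — it was already above the reference.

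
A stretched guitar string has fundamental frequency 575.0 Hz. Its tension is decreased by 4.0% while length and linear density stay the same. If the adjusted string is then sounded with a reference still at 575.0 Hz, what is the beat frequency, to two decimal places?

11.62 Hz

For a string, f ∝ √T, so the new frequency is 575.0·√0.960 = 563.3826 Hz.
f_beat = |563.3826 − 575.0| = 11.62 Hz.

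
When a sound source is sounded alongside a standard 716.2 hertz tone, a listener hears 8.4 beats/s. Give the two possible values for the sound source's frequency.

707.8 Hz or 724.6 Hz

|f − 716.2| = 8.4, so f = 716.2 ± 8.4.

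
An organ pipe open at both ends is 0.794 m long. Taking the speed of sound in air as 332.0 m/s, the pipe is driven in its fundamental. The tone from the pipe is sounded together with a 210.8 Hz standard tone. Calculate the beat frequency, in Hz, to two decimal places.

1.73 Hz

Open pipe: f_n = n·v/(2L) = 1·332.0/(2·0.794) = 209.0680 Hz.
f_beat = |209.0680 − 210.8| = 1.73 Hz.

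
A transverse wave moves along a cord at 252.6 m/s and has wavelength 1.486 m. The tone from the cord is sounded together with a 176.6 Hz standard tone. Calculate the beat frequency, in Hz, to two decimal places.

6.61 Hz

Source frequency f = v/λ = 252.6/1.486 = 169.9865 Hz.
f_beat = |169.9865 − 176.6| = 6.61 Hz.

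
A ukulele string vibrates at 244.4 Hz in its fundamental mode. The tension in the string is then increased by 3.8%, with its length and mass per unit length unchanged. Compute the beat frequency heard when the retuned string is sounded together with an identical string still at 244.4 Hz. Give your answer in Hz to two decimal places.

For a string, f ∝ √T, so the new frequency is 244.4·√1.038 = 249.0003 Hz.
f_beat = |249.0003 − 244.4| = 4.60 Hz.

4.60 Hz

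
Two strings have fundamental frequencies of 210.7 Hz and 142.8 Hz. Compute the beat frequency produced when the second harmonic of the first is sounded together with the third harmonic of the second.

Second harmonic of the first: 2·210.7 = 421.4 Hz.
Third harmonic of the second: 3·142.8 = 428.4 Hz.
f_beat = |421.4 − 428.4| = 7.0 Hz.

7.0 Hz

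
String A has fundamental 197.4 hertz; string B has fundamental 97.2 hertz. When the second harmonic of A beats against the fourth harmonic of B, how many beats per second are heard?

6.0 Hz

Second harmonic of the first: 2·197.4 = 394.8 Hz.
Fourth harmonic of the second: 4·97.2 = 388.8 Hz.
f_beat = |394.8 − 388.8| = 6.0 Hz.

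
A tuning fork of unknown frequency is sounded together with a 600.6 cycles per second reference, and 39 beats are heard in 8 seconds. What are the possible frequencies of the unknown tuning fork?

Beat frequency = 39/8 = 4.875 Hz.
|f − 600.6| = 4.875, so f = 600.6 ± 4.875.

595.725 Hz or 605.475 Hz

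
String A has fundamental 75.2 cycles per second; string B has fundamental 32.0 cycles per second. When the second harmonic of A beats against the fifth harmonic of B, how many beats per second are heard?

9.6 Hz

Second harmonic of the first: 2·75.2 = 150.4 Hz.
Fifth harmonic of the second: 5·32.0 = 160.0 Hz.
f_beat = |150.4 − 160.0| = 9.6 Hz.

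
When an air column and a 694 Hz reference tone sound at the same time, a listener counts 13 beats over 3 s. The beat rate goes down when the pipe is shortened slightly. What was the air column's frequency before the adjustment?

Beat frequency = 13/3 = 4.3333 Hz.
|f − 694| = 4.3333, so the air column was at either 689.6667 Hz or 698.3333 Hz.
A shorter pipe has a higher fundamental; the adjustment raises the air column's frequency.
The beat rate fell, so the adjustment moved the air column toward 694 Hz — it must have started below the reference.

689.6667 Hz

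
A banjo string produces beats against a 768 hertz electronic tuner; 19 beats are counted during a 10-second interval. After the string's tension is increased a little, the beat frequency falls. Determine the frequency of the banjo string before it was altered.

766.1 Hz

Beat frequency = 19/10 = 1.9 Hz.
|f − 768| = 1.9, so the banjo string was at either 766.1 Hz or 769.9 Hz.
Higher tension means higher frequency; the adjustment raises the banjo string's frequency.
The beat rate fell, so the adjustment moved the banjo string toward 768 Hz — it must have started below the reference.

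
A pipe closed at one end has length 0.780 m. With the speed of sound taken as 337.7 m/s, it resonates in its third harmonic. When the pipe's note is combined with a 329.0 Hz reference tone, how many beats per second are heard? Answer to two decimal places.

4.29 Hz

Closed pipe (odd harmonics): f_n = n·v/(4L) = 3·337.7/(4·0.780) = 324.7115 Hz.
f_beat = |324.7115 − 329.0| = 4.29 Hz.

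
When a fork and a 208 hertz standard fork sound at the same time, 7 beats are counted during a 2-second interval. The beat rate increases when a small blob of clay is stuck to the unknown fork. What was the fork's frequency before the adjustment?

Beat frequency = 7/2 = 3.5 Hz.
|f − 208| = 3.5, so the fork was at either 204.5 Hz or 211.5 Hz.
Adding mass to a fork lowers its frequency; the adjustment lowers the fork's frequency.
The beat rate rose, so the adjustment moved the fork further from 208 Hz — it was already below the reference.

204.5 Hz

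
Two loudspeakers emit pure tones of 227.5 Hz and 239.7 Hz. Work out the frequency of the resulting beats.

12.2 Hz

The beat frequency equals the magnitude of the frequency difference.
|227.5 − 239.7| = 12.2 Hz.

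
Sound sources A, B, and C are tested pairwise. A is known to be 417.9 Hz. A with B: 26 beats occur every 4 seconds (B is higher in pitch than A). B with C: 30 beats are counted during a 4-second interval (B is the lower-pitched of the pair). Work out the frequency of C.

A–B: Beat frequency = 26/4 = 6.5 Hz.
B is above A, so f_B = 417.9 + 6.5 = 424.4 Hz.
B–C: Beat frequency = 30/4 = 7.5 Hz.
C is above B, so f_C = 424.4 + 7.5 = 431.9 Hz.

431.9 Hz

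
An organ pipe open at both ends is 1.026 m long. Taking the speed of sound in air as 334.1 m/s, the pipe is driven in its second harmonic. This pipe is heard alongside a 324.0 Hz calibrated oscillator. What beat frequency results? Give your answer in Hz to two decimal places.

Open pipe: f_n = n·v/(2L) = 2·334.1/(2·1.026) = 325.6335 Hz.
f_beat = |325.6335 − 324.0| = 1.63 Hz.

1.63 Hz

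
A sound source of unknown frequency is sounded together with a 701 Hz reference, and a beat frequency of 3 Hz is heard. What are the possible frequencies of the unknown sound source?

|f − 701| = 3, so f = 701 ± 3.

698 Hz or 704 Hz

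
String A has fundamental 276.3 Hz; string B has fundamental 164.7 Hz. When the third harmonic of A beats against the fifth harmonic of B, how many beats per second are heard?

Third harmonic of the first: 3·276.3 = 828.9 Hz.
Fifth harmonic of the second: 5·164.7 = 823.5 Hz.
f_beat = |828.9 − 823.5| = 5.4 Hz.

5.4 Hz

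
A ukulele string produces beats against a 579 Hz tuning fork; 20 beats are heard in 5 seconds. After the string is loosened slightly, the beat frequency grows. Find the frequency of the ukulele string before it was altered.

Beat frequency = 20/5 = 4 Hz.
|f − 579| = 4, so the ukulele string was at either 575 Hz or 583 Hz.
Reducing tension lowers a string's frequency; the adjustment lowers the ukulele string's frequency.
The beat rate rose, so the adjustment moved the ukulele string further from 579 Hz — it was already below the reference.

575 Hz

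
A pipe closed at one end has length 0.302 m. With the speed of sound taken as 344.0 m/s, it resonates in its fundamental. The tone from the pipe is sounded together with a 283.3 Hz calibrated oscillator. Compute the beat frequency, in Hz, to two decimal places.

Closed pipe (odd harmonics): f_n = n·v/(4L) = 1·344.0/(4·0.302) = 284.7682 Hz.
f_beat = |284.7682 − 283.3| = 1.47 Hz.

1.47 Hz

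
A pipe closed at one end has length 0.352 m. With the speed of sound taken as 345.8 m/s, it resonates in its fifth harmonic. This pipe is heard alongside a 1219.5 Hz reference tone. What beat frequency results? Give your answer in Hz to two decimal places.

Closed pipe (odd harmonics): f_n = n·v/(4L) = 5·345.8/(4·0.352) = 1227.9830 Hz.
f_beat = |1227.9830 − 1219.5| = 8.48 Hz.

8.48 Hz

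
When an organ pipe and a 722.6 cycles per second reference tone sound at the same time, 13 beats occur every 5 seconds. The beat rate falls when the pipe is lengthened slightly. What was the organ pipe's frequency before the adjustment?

Beat frequency = 13/5 = 2.6 Hz.
|f − 722.6| = 2.6, so the organ pipe was at either 720 Hz or 725.2 Hz.
A longer pipe has a lower fundamental; the adjustment lowers the organ pipe's frequency.
The beat rate fell, so the adjustment moved the organ pipe toward 722.6 Hz — it must have started above the reference.

725.2 Hz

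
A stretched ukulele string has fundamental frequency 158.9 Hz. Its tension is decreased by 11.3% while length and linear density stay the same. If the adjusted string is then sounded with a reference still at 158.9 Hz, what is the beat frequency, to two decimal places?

For a string, f ∝ √T, so the new frequency is 158.9·√0.887 = 149.6531 Hz.
f_beat = |149.6531 − 158.9| = 9.25 Hz.

9.25 Hz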